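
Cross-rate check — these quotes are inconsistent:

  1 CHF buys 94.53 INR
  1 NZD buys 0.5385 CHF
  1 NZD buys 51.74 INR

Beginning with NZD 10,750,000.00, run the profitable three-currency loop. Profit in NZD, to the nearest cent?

Profitable loop is NZD → INR → CHF → NZD:
NZD 10,750,000.00 × 51.74 = INR 556,205,000.00
INR 556,205,000.00 ÷ 94.53 = CHF 5,883,899.29
CHF 5,883,899.29 ÷ 0.5385 = NZD 10,926,461.08
Profit = NZD 10,926,461.08 − NZD 10,750,000.00

Profit: NZD 176,461.08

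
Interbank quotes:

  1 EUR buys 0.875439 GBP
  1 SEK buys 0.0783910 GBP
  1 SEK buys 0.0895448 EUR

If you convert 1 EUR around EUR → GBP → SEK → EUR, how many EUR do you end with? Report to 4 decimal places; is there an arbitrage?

Around EUR → GBP → SEK → EUR: 1 × 0.875439 ÷ 0.0783910 × 0.0895448 = 1.000000
Product ≈ 1 (deviation 0.000%, within rounding noise).

1.0000 (no arbitrage)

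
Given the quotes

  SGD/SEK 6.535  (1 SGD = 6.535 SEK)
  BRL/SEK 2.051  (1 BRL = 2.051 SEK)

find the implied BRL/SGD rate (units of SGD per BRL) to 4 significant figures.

BRL/SGD = 0.3138

1 BRL × 2.051 = 2.051 SEK
2.051 SEK ÷ 6.535 = 0.313849 SGD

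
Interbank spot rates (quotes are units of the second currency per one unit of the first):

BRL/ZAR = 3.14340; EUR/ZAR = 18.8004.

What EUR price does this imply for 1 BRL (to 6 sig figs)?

1 BRL × 3.14340 = 3.1434 ZAR
3.1434 ZAR ÷ 18.8004 = 0.167199 EUR

BRL/EUR = 0.167199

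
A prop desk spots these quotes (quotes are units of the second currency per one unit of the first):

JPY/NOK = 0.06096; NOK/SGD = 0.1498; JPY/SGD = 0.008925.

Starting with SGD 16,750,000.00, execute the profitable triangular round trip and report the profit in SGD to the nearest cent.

Profitable loop is SGD → JPY → NOK → SGD:
SGD 16,750,000.00 ÷ 0.008925 = JPY 1,876,750,700
JPY 1,876,750,700 × 0.06096 = NOK 114,406,722.69
NOK 114,406,722.69 × 0.1498 = SGD 17,138,127.06
Profit = SGD 17,138,127.06 − SGD 16,750,000.00

Profit: SGD 388,127.06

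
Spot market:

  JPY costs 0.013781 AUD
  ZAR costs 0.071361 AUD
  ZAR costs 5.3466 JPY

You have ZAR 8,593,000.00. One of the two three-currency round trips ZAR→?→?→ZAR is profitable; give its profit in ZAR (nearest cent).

Profitable loop is ZAR → JPY → AUD → ZAR:
ZAR 8,593,000.00 × 5.3466 = JPY 45,943,334
JPY 45,943,334 × 0.013781 = AUD 633,145.08
AUD 633,145.08 ÷ 0.071361 = ZAR 8,872,424.48
Profit = ZAR 8,872,424.48 − ZAR 8,593,000.00

Profit: ZAR 279,424.48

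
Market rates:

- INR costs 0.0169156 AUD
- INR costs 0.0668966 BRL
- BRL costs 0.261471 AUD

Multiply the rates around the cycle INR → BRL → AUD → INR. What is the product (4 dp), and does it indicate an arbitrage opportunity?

1.0340 (arbitrage exists)

Around INR → BRL → AUD → INR: 1 × 0.0668966 × 0.261471 ÷ 0.0169156 = 1.034047
Product > 1; profitable direction is INR → BRL → AUD → INR.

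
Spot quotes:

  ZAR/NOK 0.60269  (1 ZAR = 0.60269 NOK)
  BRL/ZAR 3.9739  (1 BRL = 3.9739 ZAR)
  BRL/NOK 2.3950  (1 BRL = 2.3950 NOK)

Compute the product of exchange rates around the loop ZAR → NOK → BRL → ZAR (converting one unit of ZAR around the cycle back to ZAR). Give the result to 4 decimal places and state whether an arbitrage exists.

Around ZAR → NOK → BRL → ZAR: 1 × 0.60269 ÷ 2.3950 × 3.9739 = 1.000012
Product ≈ 1 (deviation 0.001%, within rounding noise).

1.0000 (no arbitrage)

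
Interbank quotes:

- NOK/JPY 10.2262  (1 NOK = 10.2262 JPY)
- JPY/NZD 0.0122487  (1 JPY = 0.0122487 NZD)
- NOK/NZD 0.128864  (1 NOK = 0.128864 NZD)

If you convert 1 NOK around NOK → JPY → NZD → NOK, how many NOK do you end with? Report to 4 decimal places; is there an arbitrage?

0.9720 (arbitrage exists)

Around NOK → JPY → NZD → NOK: 1 × 10.2262 × 0.0122487 ÷ 0.128864 = 0.972014
Product < 1; profitable direction is NOK → NZD → JPY → NOK.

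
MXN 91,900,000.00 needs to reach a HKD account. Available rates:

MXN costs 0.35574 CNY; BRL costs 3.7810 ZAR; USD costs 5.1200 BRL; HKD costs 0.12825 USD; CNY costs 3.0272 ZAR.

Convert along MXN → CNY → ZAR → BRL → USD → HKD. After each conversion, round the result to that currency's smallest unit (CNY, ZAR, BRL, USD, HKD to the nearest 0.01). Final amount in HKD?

HKD 39,861,653.96

MXN 91,900,000.00 × 0.35574 = CNY 32,692,506.00
CNY 32,692,506.00 × 3.0272 = ZAR 98,966,754.16
ZAR 98,966,754.16 ÷ 3.7810 = BRL 26,174,756.46
BRL 26,174,756.46 ÷ 5.1200 = USD 5,112,257.12
USD 5,112,257.12 ÷ 0.12825 = HKD 39,861,653.96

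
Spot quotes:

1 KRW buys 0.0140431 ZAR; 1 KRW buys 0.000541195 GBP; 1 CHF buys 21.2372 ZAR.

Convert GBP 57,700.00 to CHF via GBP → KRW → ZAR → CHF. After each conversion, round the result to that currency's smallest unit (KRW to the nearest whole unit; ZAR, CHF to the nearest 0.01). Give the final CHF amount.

GBP 57,700.00 ÷ 0.000541195 = KRW 106,615,915
KRW 106,615,915 × 0.0140431 = ZAR 1,497,217.96
ZAR 1,497,217.96 ÷ 21.2372 = CHF 70,499.78

CHF 70,499.78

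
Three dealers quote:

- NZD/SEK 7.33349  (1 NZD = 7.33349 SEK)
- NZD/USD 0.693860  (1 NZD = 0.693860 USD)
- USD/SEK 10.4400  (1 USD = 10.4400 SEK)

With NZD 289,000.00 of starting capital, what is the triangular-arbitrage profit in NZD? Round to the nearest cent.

Profitable loop is NZD → SEK → USD → NZD:
NZD 289,000.00 × 7.33349 = SEK 2,119,378.61
SEK 2,119,378.61 ÷ 10.4400 = USD 203,005.61
USD 203,005.61 ÷ 0.693860 = NZD 292,574.31
Profit = NZD 292,574.31 − NZD 289,000.00

Profit: NZD 3,574.31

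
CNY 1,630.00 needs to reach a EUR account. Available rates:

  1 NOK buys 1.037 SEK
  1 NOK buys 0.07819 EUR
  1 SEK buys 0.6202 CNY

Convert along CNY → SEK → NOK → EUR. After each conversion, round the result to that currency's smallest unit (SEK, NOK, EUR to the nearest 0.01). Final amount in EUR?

CNY 1,630.00 ÷ 0.6202 = SEK 2,628.18
SEK 2,628.18 ÷ 1.037 = NOK 2,534.41
NOK 2,534.41 × 0.07819 = EUR 198.17

EUR 198.17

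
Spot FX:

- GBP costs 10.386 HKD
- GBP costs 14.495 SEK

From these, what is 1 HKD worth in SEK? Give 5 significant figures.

HKD/SEK = 1.3956

1 HKD ÷ 10.386 = 0.0962835 GBP
0.0962835 GBP × 14.495 = 1.39563 SEK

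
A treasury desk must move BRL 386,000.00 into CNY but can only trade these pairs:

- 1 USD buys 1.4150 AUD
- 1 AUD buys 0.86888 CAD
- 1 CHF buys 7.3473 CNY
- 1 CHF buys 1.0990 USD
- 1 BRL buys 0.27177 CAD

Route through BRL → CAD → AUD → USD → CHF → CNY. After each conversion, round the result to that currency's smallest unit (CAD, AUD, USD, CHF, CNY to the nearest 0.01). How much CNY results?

BRL 386,000.00 × 0.27177 = CAD 104,903.22
CAD 104,903.22 ÷ 0.86888 = AUD 120,733.84
AUD 120,733.84 ÷ 1.4150 = USD 85,324.27
USD 85,324.27 ÷ 1.0990 = CHF 77,638.10
CHF 77,638.10 × 7.3473 = CNY 570,430.41

CNY 570,430.41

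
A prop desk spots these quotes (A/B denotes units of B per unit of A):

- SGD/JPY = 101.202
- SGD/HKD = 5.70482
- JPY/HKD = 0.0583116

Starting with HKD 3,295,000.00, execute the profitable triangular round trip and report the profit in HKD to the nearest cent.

Profitable loop is HKD → SGD → JPY → HKD:
HKD 3,295,000.00 ÷ 5.70482 = SGD 577,581.76
SGD 577,581.76 × 101.202 = JPY 58,452,430
JPY 58,452,430 × 0.0583116 = HKD 3,408,454.70
Profit = HKD 3,408,454.70 − HKD 3,295,000.00

Profit: HKD 113,454.70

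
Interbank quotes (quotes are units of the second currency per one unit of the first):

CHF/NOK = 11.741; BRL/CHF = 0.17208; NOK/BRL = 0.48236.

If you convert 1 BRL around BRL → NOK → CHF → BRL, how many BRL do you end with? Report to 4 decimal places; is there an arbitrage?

Around BRL → NOK → CHF → BRL: 1 ÷ 0.48236 ÷ 11.741 ÷ 0.17208 = 1.026108
Product > 1; profitable direction is BRL → NOK → CHF → BRL.

1.0261 (arbitrage exists)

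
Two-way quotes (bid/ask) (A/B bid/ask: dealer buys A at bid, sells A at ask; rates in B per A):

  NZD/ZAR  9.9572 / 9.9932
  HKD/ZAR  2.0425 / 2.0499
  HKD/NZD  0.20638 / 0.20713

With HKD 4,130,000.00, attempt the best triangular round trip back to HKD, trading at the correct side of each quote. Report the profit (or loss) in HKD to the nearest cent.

Best loop HKD → NZD → ZAR → HKD:
HKD 4,130,000.00 × 0.20638 (sell HKD at bid) = NZD 852,349.40
NZD 852,349.40 × 9.9572 (sell NZD at bid) = ZAR 8,487,013.45
ZAR 8,487,013.45 ÷ 2.0499 (buy HKD at ask) = HKD 4,140,208.52

Net profit: HKD 10,208.52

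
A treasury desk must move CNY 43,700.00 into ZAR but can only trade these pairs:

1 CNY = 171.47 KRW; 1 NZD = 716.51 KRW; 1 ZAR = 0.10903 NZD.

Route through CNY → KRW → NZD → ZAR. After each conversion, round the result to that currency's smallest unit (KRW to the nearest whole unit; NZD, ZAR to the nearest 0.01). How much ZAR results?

ZAR 95,918.28

CNY 43,700.00 × 171.47 = KRW 7,493,239
KRW 7,493,239 ÷ 716.51 = NZD 10,457.97
NZD 10,457.97 ÷ 0.10903 = ZAR 95,918.28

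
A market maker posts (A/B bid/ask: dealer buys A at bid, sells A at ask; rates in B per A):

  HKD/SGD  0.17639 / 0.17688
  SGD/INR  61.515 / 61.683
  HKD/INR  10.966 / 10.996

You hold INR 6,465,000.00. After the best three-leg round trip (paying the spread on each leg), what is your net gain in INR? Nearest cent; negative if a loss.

Best loop INR → SGD → HKD → INR:
INR 6,465,000.00 ÷ 61.683 (buy SGD at ask) = SGD 104,810.08
SGD 104,810.08 ÷ 0.17688 (buy HKD at ask) = HKD 592,549.06
HKD 592,549.06 × 10.966 (sell HKD at bid) = INR 6,497,892.97

Net profit: INR 32,892.97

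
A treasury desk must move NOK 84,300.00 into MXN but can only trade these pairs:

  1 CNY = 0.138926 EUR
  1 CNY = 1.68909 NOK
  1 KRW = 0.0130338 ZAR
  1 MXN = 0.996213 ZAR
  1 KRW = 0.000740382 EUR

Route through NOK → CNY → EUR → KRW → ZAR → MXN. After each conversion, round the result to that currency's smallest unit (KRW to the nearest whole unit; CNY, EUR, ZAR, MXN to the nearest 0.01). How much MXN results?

NOK 84,300.00 ÷ 1.68909 = CNY 49,908.53
CNY 49,908.53 × 0.138926 = EUR 6,933.59
EUR 6,933.59 ÷ 0.000740382 = KRW 9,364,882
KRW 9,364,882 × 0.0130338 = ZAR 122,060.00
ZAR 122,060.00 ÷ 0.996213 = MXN 122,524.00

MXN 122,524.00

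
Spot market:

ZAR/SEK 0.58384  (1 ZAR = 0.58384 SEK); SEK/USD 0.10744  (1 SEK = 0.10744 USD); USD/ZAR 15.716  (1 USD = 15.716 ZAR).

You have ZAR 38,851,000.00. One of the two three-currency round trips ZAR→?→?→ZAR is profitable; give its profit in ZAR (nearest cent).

Profit: ZAR 558,446.56

Profitable loop is ZAR → USD → SEK → ZAR:
ZAR 38,851,000.00 ÷ 15.716 = USD 2,472,066.68
USD 2,472,066.68 ÷ 0.10744 = SEK 23,008,811.28
SEK 23,008,811.28 ÷ 0.58384 = ZAR 39,409,446.56
Profit = ZAR 39,409,446.56 − ZAR 38,851,000.00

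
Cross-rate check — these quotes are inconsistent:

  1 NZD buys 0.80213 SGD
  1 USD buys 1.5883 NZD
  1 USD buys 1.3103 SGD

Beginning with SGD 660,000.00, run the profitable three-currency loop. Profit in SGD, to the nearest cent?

Profit: SGD 18,793.04

Profitable loop is SGD → NZD → USD → SGD:
SGD 660,000.00 ÷ 0.80213 = NZD 822,809.27
NZD 822,809.27 ÷ 1.5883 = USD 518,043.99
USD 518,043.99 × 1.3103 = SGD 678,793.04
Profit = SGD 678,793.04 − SGD 660,000.00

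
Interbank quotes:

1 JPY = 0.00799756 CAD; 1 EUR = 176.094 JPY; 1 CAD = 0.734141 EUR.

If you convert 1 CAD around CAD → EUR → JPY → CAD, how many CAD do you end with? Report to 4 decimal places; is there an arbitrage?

1.0339 (arbitrage exists)

Around CAD → EUR → JPY → CAD: 1 × 0.734141 × 176.094 × 0.00799756 = 1.033907
Product > 1; profitable direction is CAD → EUR → JPY → CAD.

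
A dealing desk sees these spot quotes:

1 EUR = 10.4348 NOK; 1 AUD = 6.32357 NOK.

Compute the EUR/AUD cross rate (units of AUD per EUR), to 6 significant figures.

EUR/AUD = 1.65014

1 EUR × 10.4348 = 10.4348 NOK
10.4348 NOK ÷ 6.32357 = 1.65014 AUD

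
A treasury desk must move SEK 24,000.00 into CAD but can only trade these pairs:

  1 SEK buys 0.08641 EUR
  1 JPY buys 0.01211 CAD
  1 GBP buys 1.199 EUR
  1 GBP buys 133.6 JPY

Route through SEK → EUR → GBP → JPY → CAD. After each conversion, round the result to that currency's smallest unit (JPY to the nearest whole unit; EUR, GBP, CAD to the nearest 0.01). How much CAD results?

CAD 2,798.38

SEK 24,000.00 × 0.08641 = EUR 2,073.84
EUR 2,073.84 ÷ 1.199 = GBP 1,729.64
GBP 1,729.64 × 133.6 = JPY 231,080
JPY 231,080 × 0.01211 = CAD 2,798.38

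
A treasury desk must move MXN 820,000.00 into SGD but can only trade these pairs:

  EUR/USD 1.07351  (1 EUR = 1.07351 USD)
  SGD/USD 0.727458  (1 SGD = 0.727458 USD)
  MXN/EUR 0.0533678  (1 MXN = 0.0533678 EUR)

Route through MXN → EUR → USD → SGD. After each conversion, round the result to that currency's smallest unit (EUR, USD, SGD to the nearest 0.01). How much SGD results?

SGD 64,579.01

MXN 820,000.00 × 0.0533678 = EUR 43,761.60
EUR 43,761.60 × 1.07351 = USD 46,978.52
USD 46,978.52 ÷ 0.727458 = SGD 64,579.01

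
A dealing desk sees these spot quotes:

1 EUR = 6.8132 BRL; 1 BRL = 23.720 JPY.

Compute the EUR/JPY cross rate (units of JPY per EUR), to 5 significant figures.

EUR/JPY = 161.61

1 EUR × 6.8132 = 6.8132 BRL
6.8132 BRL × 23.720 = 161.609 JPY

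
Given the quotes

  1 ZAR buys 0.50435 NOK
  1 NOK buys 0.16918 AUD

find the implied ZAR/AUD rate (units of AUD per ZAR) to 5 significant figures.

ZAR/AUD = 0.085326

1 ZAR × 0.50435 = 0.50435 NOK
0.50435 NOK × 0.16918 = 0.0853259 AUD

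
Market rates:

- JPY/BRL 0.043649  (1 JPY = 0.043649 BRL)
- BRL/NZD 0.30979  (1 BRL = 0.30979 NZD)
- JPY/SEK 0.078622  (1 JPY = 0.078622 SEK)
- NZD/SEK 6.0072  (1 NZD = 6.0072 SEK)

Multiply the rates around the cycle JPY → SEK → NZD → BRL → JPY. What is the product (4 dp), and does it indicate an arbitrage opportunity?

0.9679 (arbitrage exists)

Around JPY → SEK → NZD → BRL → JPY: 1 × 0.078622 ÷ 6.0072 ÷ 0.30979 ÷ 0.043649 = 0.967900
Product < 1; profitable direction is JPY → BRL → NZD → SEK → JPY.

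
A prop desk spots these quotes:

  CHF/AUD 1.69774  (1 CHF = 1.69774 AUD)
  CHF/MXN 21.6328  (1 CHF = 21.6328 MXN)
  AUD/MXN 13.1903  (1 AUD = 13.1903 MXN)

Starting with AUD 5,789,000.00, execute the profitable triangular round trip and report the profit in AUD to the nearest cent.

Profit: AUD 203,619.03

Profitable loop is AUD → MXN → CHF → AUD:
AUD 5,789,000.00 × 13.1903 = MXN 76,358,646.70
MXN 76,358,646.70 ÷ 21.6328 = CHF 3,529,762.52
CHF 3,529,762.52 × 1.69774 = AUD 5,992,619.03
Profit = AUD 5,992,619.03 − AUD 5,789,000.00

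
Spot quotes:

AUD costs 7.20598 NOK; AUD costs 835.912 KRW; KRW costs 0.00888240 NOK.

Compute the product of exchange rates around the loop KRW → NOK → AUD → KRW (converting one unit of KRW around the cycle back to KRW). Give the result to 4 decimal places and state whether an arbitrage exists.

1.0304 (arbitrage exists)

Around KRW → NOK → AUD → KRW: 1 × 0.00888240 ÷ 7.20598 × 835.912 = 1.030381
Product > 1; profitable direction is KRW → NOK → AUD → KRW.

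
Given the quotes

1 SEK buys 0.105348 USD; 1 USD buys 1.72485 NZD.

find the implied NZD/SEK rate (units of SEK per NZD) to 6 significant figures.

NZD/SEK = 5.50329

1 NZD ÷ 1.72485 = 0.579761 USD
0.579761 USD ÷ 0.105348 = 5.50329 SEK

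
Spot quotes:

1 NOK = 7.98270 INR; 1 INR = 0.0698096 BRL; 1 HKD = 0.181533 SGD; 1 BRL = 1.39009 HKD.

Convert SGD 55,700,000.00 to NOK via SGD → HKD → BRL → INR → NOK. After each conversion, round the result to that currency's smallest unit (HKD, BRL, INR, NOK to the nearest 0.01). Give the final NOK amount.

NOK 396,088,044.07

SGD 55,700,000.00 ÷ 0.181533 = HKD 306,831,264.84
HKD 306,831,264.84 ÷ 1.39009 = BRL 220,727,625.43
BRL 220,727,625.43 ÷ 0.0698096 = INR 3,161,852,029.38
INR 3,161,852,029.38 ÷ 7.98270 = NOK 396,088,044.07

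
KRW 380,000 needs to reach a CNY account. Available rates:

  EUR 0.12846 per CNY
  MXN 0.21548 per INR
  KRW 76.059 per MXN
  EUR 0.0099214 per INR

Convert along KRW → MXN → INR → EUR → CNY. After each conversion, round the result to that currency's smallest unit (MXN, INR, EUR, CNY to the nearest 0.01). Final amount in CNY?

CNY 1,790.75

KRW 380,000 ÷ 76.059 = MXN 4,996.12
MXN 4,996.12 ÷ 0.21548 = INR 23,186.00
INR 23,186.00 × 0.0099214 = EUR 230.04
EUR 230.04 ÷ 0.12846 = CNY 1,790.75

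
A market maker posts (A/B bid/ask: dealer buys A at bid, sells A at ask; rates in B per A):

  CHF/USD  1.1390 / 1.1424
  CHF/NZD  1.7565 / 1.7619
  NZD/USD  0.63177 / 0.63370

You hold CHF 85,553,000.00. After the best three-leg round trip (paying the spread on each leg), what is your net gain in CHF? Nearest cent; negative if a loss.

Net profit: CHF 1,722,833.38

Best loop CHF → USD → NZD → CHF:
CHF 85,553,000.00 × 1.1390 (sell CHF at bid) = USD 97,444,867.00
USD 97,444,867.00 ÷ 0.63370 (buy NZD at ask) = NZD 153,771,290.83
NZD 153,771,290.83 ÷ 1.7619 (buy CHF at ask) = CHF 87,275,833.38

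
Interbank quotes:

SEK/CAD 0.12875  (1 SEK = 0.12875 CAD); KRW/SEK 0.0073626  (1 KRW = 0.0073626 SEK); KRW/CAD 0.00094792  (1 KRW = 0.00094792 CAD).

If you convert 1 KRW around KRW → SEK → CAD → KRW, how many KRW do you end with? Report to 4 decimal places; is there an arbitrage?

Around KRW → SEK → CAD → KRW: 1 × 0.0073626 × 0.12875 ÷ 0.00094792 = 1.000016
Product ≈ 1 (deviation 0.002%, within rounding noise).

1.0000 (no arbitrage)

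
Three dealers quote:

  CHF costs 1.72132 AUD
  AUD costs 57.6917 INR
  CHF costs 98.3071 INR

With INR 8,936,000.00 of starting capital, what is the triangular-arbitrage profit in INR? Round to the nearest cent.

Profitable loop is INR → CHF → AUD → INR:
INR 8,936,000.00 ÷ 98.3071 = CHF 90,898.83
CHF 90,898.83 × 1.72132 = AUD 156,465.97
AUD 156,465.97 × 57.6917 = INR 9,026,787.66
Profit = INR 9,026,787.66 − INR 8,936,000.00

Profit: INR 90,787.66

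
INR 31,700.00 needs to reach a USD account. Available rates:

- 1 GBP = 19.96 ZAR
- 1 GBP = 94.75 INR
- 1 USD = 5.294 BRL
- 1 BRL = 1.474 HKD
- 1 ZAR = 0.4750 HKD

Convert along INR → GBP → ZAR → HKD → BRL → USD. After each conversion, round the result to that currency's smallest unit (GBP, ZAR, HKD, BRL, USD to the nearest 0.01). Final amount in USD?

USD 406.49

INR 31,700.00 ÷ 94.75 = GBP 334.56
GBP 334.56 × 19.96 = ZAR 6,677.82
ZAR 6,677.82 × 0.4750 = HKD 3,171.96
HKD 3,171.96 ÷ 1.474 = BRL 2,151.94
BRL 2,151.94 ÷ 5.294 = USD 406.49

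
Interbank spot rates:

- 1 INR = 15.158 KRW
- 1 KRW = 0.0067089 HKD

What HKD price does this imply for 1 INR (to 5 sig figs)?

INR/HKD = 0.10169

1 INR × 15.158 = 15.158 KRW
15.158 KRW × 0.0067089 = 0.101694 HKD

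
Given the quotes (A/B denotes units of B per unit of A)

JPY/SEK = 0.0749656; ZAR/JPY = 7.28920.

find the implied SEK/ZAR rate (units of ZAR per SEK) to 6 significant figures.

SEK/ZAR = 1.83003

1 SEK ÷ 0.0749656 = 13.3395 JPY
13.3395 JPY ÷ 7.28920 = 1.83003 ZAR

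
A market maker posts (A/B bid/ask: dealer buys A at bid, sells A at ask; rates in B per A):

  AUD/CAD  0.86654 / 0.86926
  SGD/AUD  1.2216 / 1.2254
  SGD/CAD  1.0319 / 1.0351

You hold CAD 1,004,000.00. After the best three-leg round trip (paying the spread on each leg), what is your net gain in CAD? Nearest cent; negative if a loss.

Net profit: CAD 22,760.24

Best loop CAD → SGD → AUD → CAD:
CAD 1,004,000.00 ÷ 1.0351 (buy SGD at ask) = SGD 969,954.59
SGD 969,954.59 × 1.2216 (sell SGD at bid) = AUD 1,184,896.53
AUD 1,184,896.53 × 0.86654 (sell AUD at bid) = CAD 1,026,760.24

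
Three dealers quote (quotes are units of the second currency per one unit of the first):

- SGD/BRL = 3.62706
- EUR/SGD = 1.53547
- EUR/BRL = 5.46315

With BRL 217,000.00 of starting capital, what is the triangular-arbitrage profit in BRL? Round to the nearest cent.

Profit: BRL 4,214.04

Profitable loop is BRL → EUR → SGD → BRL:
BRL 217,000.00 ÷ 5.46315 = EUR 39,720.67
EUR 39,720.67 × 1.53547 = SGD 60,989.90
SGD 60,989.90 × 3.62706 = BRL 221,214.04
Profit = BRL 221,214.04 − BRL 217,000.00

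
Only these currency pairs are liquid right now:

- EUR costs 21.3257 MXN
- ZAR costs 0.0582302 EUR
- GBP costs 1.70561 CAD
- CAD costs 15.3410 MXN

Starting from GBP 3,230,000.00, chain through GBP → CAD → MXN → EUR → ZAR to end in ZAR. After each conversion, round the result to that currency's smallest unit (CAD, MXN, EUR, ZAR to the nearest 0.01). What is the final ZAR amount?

ZAR 68,058,809.52

GBP 3,230,000.00 × 1.70561 = CAD 5,509,120.30
CAD 5,509,120.30 × 15.3410 = MXN 84,515,414.52
MXN 84,515,414.52 ÷ 21.3257 = EUR 3,963,078.09
EUR 3,963,078.09 ÷ 0.0582302 = ZAR 68,058,809.52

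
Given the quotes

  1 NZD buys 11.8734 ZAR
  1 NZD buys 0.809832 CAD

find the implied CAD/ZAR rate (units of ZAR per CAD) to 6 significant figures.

CAD/ZAR = 14.6616

1 CAD ÷ 0.809832 = 1.23482 NZD
1.23482 NZD × 11.8734 = 14.6616 ZAR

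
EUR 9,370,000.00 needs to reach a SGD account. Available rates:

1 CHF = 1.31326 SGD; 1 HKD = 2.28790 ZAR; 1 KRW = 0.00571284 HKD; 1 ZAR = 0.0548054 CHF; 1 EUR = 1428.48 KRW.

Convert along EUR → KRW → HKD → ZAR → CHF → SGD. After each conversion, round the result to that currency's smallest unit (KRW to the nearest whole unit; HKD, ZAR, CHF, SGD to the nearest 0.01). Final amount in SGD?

EUR 9,370,000.00 × 1428.48 = KRW 13,384,857,600
KRW 13,384,857,600 × 0.00571284 = HKD 76,465,549.89
HKD 76,465,549.89 × 2.28790 = ZAR 174,945,531.59
ZAR 174,945,531.59 × 0.0548054 = CHF 9,587,959.84
CHF 9,587,959.84 × 1.31326 = SGD 12,591,484.14

SGD 12,591,484.14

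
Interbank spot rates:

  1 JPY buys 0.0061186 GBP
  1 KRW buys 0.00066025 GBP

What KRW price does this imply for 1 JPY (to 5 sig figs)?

JPY/KRW = 9.2671

1 JPY × 0.0061186 = 0.0061186 GBP
0.0061186 GBP ÷ 0.00066025 = 9.2671 KRW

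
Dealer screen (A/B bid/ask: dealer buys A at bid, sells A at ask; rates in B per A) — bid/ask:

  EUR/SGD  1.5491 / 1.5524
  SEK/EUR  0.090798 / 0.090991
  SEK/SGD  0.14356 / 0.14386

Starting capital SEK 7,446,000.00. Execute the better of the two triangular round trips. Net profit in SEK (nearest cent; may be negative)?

Net profit: SEK 121,534.50

Best loop SEK → SGD → EUR → SEK:
SEK 7,446,000.00 × 0.14356 (sell SEK at bid) = SGD 1,068,947.76
SGD 1,068,947.76 ÷ 1.5524 (buy EUR at ask) = EUR 688,577.53
EUR 688,577.53 ÷ 0.090991 (buy SEK at ask) = SEK 7,567,534.50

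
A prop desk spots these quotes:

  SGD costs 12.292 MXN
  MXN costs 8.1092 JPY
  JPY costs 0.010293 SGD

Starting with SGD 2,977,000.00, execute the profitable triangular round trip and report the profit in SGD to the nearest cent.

Profit: SGD 77,368.07

Profitable loop is SGD → MXN → JPY → SGD:
SGD 2,977,000.00 × 12.292 = MXN 36,593,284.00
MXN 36,593,284.00 × 8.1092 = JPY 296,742,259
JPY 296,742,259 × 0.010293 = SGD 3,054,368.07
Profit = SGD 3,054,368.07 − SGD 2,977,000.00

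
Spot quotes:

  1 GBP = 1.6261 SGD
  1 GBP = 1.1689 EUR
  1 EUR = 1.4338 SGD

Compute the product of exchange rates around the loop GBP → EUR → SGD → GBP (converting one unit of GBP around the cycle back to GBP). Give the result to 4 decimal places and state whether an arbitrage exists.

1.0307 (arbitrage exists)

Around GBP → EUR → SGD → GBP: 1 × 1.1689 × 1.4338 ÷ 1.6261 = 1.030668
Product > 1; profitable direction is GBP → EUR → SGD → GBP.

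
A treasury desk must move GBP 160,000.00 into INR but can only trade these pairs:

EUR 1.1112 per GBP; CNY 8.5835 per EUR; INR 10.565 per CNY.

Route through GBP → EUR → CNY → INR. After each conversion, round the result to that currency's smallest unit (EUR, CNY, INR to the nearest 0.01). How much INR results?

GBP 160,000.00 × 1.1112 = EUR 177,792.00
EUR 177,792.00 × 8.5835 = CNY 1,526,077.63
CNY 1,526,077.63 × 10.565 = INR 16,123,010.16

INR 16,123,010.16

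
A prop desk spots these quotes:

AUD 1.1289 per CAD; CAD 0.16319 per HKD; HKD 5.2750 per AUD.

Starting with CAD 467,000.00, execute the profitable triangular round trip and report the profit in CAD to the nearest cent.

Profitable loop is CAD → HKD → AUD → CAD:
CAD 467,000.00 ÷ 0.16319 = HKD 2,861,694.96
HKD 2,861,694.96 ÷ 5.2750 = AUD 542,501.41
AUD 542,501.41 ÷ 1.1289 = CAD 480,557.55
Profit = CAD 480,557.55 − CAD 467,000.00

Profit: CAD 13,557.55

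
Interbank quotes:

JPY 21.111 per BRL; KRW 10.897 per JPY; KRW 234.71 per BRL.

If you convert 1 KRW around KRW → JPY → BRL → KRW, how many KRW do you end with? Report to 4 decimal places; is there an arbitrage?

1.0203 (arbitrage exists)

Around KRW → JPY → BRL → KRW: 1 ÷ 10.897 ÷ 21.111 × 234.71 = 1.020272
Product > 1; profitable direction is KRW → JPY → BRL → KRW.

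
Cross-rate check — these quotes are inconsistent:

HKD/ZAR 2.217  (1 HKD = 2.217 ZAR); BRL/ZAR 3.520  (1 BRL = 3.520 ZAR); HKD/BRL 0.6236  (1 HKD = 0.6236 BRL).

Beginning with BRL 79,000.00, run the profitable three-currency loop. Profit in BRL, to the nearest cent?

Profitable loop is BRL → HKD → ZAR → BRL:
BRL 79,000.00 ÷ 0.6236 = HKD 126,683.77
HKD 126,683.77 × 2.217 = ZAR 280,857.92
ZAR 280,857.92 ÷ 3.520 = BRL 79,789.18
Profit = BRL 79,789.18 − BRL 79,000.00

Profit: BRL 789.18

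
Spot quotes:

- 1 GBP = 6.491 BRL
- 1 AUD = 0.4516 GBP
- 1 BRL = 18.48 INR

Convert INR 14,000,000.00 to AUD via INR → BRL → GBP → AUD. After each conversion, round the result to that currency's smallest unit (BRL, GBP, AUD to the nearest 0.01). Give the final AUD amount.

INR 14,000,000.00 ÷ 18.48 = BRL 757,575.76
BRL 757,575.76 ÷ 6.491 = GBP 116,711.72
GBP 116,711.72 ÷ 0.4516 = AUD 258,440.48

AUD 258,440.48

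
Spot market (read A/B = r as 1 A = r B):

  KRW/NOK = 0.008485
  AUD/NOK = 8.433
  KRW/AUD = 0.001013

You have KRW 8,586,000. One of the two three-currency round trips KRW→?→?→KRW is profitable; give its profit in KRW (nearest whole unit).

Profit: KRW 58,315

Profitable loop is KRW → AUD → NOK → KRW:
KRW 8,586,000 × 0.001013 = AUD 8,697.62
AUD 8,697.62 × 8.433 = NOK 73,347.01
NOK 73,347.01 ÷ 0.008485 = KRW 8,644,315
Profit = KRW 8,644,315 − KRW 8,586,000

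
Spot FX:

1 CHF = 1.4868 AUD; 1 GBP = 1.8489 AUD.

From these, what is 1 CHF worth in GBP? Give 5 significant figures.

1 CHF × 1.4868 = 1.4868 AUD
1.4868 AUD ÷ 1.8489 = 0.804154 GBP

CHF/GBP = 0.80415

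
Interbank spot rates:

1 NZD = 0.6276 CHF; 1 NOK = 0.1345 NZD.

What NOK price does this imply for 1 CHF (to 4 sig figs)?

1 CHF ÷ 0.6276 = 1.59337 NZD
1.59337 NZD ÷ 0.1345 = 11.8466 NOK

CHF/NOK = 11.85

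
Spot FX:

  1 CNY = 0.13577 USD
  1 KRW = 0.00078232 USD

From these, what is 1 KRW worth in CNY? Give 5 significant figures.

KRW/CNY = 0.0057621

1 KRW × 0.00078232 = 0.00078232 USD
0.00078232 USD ÷ 0.13577 = 0.0057621 CNY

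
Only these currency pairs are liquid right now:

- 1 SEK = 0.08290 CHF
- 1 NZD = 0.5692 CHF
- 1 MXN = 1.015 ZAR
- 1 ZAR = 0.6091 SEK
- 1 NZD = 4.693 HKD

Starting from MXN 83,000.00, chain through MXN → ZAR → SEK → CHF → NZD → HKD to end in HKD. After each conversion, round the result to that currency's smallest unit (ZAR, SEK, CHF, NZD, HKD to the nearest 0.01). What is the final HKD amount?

HKD 35,072.99

MXN 83,000.00 × 1.015 = ZAR 84,245.00
ZAR 84,245.00 × 0.6091 = SEK 51,313.63
SEK 51,313.63 × 0.08290 = CHF 4,253.90
CHF 4,253.90 ÷ 0.5692 = NZD 7,473.47
NZD 7,473.47 × 4.693 = HKD 35,072.99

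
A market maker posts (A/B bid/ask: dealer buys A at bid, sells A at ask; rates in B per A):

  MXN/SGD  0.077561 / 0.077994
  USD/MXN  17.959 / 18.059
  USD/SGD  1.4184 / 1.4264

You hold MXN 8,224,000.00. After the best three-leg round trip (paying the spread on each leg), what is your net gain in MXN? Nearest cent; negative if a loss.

Net profit: MXN 57,841.83

Best loop MXN → USD → SGD → MXN:
MXN 8,224,000.00 ÷ 18.059 (buy USD at ask) = USD 455,396.20
USD 455,396.20 × 1.4184 (sell USD at bid) = SGD 645,933.97
SGD 645,933.97 ÷ 0.077994 (buy MXN at ask) = MXN 8,281,841.83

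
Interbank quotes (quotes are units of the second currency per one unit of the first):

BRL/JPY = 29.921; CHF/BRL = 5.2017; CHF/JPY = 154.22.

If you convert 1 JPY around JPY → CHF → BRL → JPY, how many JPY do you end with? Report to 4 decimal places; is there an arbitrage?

Around JPY → CHF → BRL → JPY: 1 ÷ 154.22 × 5.2017 × 29.921 = 1.009208
Product > 1; profitable direction is JPY → CHF → BRL → JPY.

1.0092 (arbitrage exists)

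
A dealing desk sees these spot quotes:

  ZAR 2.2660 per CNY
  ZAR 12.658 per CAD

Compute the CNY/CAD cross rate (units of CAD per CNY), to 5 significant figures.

CNY/CAD = 0.17902

1 CNY × 2.2660 = 2.266 ZAR
2.266 ZAR ÷ 12.658 = 0.179017 CAD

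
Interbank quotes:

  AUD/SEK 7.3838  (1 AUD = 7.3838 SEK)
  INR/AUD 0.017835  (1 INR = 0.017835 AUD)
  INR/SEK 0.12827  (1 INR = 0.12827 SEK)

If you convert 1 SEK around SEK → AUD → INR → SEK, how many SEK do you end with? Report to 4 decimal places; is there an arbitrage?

0.9740 (arbitrage exists)

Around SEK → AUD → INR → SEK: 1 ÷ 7.3838 ÷ 0.017835 × 0.12827 = 0.974029
Product < 1; profitable direction is SEK → INR → AUD → SEK.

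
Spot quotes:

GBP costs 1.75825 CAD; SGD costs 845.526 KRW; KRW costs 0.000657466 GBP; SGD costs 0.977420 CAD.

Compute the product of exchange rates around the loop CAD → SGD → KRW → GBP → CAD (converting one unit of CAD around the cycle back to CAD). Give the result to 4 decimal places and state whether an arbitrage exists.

1.0000 (no arbitrage)

Around CAD → SGD → KRW → GBP → CAD: 1 ÷ 0.977420 × 845.526 × 0.000657466 × 1.75825 = 0.999999
Product ≈ 1 (deviation 0.000%, within rounding noise).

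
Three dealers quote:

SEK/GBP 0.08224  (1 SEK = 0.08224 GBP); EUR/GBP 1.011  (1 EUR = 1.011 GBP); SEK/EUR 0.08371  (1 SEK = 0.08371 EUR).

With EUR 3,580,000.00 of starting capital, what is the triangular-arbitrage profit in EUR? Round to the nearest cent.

Profit: EUR 104,074.66

Profitable loop is EUR → GBP → SEK → EUR:
EUR 3,580,000.00 × 1.011 = GBP 3,619,380.00
GBP 3,619,380.00 ÷ 0.08224 = SEK 44,009,970.82
SEK 44,009,970.82 × 0.08371 = EUR 3,684,074.66
Profit = EUR 3,684,074.66 − EUR 3,580,000.00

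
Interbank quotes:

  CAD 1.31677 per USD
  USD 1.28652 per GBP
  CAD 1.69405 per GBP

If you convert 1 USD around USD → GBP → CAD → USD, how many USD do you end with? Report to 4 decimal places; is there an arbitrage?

Around USD → GBP → CAD → USD: 1 ÷ 1.28652 × 1.69405 ÷ 1.31677 = 0.999999
Product ≈ 1 (deviation 0.000%, within rounding noise).

1.0000 (no arbitrage)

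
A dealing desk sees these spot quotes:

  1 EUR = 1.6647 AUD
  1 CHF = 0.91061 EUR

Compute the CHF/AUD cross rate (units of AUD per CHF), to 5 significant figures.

CHF/AUD = 1.5159

1 CHF × 0.91061 = 0.91061 EUR
0.91061 EUR × 1.6647 = 1.51589 AUD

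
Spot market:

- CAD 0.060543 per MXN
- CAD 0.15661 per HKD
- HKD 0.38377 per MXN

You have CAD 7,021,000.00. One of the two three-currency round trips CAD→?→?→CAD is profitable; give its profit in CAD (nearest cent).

Profitable loop is CAD → HKD → MXN → CAD:
CAD 7,021,000.00 ÷ 0.15661 = HKD 44,831,109.12
HKD 44,831,109.12 ÷ 0.38377 = MXN 116,817,648.92
MXN 116,817,648.92 × 0.060543 = CAD 7,072,490.92
Profit = CAD 7,072,490.92 − CAD 7,021,000.00

Profit: CAD 51,490.92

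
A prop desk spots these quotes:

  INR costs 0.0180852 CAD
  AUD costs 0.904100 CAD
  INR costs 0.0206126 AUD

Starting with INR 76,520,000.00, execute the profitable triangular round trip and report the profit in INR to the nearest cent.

Profit: INR 2,329,853.42

Profitable loop is INR → AUD → CAD → INR:
INR 76,520,000.00 × 0.0206126 = AUD 1,577,276.15
AUD 1,577,276.15 × 0.904100 = CAD 1,426,015.37
CAD 1,426,015.37 ÷ 0.0180852 = INR 78,849,853.42
Profit = INR 78,849,853.42 − INR 76,520,000.00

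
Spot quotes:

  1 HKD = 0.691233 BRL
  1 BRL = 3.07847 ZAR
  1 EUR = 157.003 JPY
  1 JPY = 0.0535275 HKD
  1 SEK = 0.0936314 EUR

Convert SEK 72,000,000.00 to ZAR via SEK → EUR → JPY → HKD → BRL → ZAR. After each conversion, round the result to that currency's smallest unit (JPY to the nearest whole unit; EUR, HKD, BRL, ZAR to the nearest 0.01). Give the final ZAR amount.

ZAR 120,558,632.70

SEK 72,000,000.00 × 0.0936314 = EUR 6,741,460.80
EUR 6,741,460.80 × 157.003 = JPY 1,058,429,570
JPY 1,058,429,570 × 0.0535275 = HKD 56,655,088.81
HKD 56,655,088.81 × 0.691233 = BRL 39,161,867.00
BRL 39,161,867.00 × 3.07847 = ZAR 120,558,632.70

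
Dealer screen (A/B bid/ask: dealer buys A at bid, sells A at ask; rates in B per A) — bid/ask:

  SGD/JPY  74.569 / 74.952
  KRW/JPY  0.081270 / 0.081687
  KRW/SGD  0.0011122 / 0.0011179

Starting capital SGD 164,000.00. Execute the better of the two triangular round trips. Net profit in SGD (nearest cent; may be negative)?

Best loop SGD → JPY → KRW → SGD:
SGD 164,000.00 × 74.569 (sell SGD at bid) = JPY 12,229,316
JPY 12,229,316 ÷ 0.081687 (buy KRW at ask) = KRW 149,709,452
KRW 149,709,452 × 0.0011122 (sell KRW at bid) = SGD 166,506.85

Net profit: SGD 2,506.85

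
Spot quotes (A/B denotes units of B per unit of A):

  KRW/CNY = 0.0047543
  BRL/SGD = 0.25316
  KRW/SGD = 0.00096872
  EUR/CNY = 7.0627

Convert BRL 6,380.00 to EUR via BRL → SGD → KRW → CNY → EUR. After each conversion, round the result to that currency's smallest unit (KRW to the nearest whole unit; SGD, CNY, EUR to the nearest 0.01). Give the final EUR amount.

BRL 6,380.00 × 0.25316 = SGD 1,615.16
SGD 1,615.16 ÷ 0.00096872 = KRW 1,667,314
KRW 1,667,314 × 0.0047543 = CNY 7,926.91
CNY 7,926.91 ÷ 7.0627 = EUR 1,122.36

EUR 1,122.36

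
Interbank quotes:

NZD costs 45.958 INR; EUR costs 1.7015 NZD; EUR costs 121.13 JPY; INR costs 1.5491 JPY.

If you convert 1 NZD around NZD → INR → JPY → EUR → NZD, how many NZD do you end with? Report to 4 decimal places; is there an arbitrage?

1.0000 (no arbitrage)

Around NZD → INR → JPY → EUR → NZD: 1 × 45.958 × 1.5491 ÷ 121.13 × 1.7015 = 1.000048
Product ≈ 1 (deviation 0.005%, within rounding noise).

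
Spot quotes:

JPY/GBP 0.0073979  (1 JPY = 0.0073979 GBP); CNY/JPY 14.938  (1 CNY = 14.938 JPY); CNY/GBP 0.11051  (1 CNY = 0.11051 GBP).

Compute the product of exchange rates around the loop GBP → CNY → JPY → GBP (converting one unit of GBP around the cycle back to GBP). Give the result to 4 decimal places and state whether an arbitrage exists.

1.0000 (no arbitrage)

Around GBP → CNY → JPY → GBP: 1 ÷ 0.11051 × 14.938 × 0.0073979 = 0.999998
Product ≈ 1 (deviation 0.000%, within rounding noise).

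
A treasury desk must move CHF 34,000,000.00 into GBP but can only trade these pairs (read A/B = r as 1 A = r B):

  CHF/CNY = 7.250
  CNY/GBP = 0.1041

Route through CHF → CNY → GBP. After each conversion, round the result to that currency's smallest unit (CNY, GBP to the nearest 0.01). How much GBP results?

GBP 25,660,650.00

CHF 34,000,000.00 × 7.250 = CNY 246,500,000.00
CNY 246,500,000.00 × 0.1041 = GBP 25,660,650.00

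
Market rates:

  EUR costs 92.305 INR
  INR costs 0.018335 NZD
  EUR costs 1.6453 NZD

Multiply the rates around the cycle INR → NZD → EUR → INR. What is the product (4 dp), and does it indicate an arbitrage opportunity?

1.0286 (arbitrage exists)

Around INR → NZD → EUR → INR: 1 × 0.018335 ÷ 1.6453 × 92.305 = 1.028634
Product > 1; profitable direction is INR → NZD → EUR → INR.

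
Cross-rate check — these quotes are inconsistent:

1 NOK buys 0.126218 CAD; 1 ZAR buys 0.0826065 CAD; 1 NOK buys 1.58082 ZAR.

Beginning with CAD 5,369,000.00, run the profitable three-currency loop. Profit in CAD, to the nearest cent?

Profitable loop is CAD → NOK → ZAR → CAD:
CAD 5,369,000.00 ÷ 0.126218 = NOK 42,537,514.46
NOK 42,537,514.46 × 1.58082 = ZAR 67,244,153.61
ZAR 67,244,153.61 × 0.0826065 = CAD 5,554,804.17
Profit = CAD 5,554,804.17 − CAD 5,369,000.00

Profit: CAD 185,804.17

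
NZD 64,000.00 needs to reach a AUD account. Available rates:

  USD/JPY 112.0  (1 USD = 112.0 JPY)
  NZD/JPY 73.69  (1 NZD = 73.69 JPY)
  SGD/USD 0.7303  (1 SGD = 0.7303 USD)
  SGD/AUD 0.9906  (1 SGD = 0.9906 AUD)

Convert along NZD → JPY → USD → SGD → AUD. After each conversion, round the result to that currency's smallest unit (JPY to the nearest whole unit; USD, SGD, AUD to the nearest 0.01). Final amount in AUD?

AUD 57,117.28

NZD 64,000.00 × 73.69 = JPY 4,716,160
JPY 4,716,160 ÷ 112.0 = USD 42,108.57
USD 42,108.57 ÷ 0.7303 = SGD 57,659.28
SGD 57,659.28 × 0.9906 = AUD 57,117.28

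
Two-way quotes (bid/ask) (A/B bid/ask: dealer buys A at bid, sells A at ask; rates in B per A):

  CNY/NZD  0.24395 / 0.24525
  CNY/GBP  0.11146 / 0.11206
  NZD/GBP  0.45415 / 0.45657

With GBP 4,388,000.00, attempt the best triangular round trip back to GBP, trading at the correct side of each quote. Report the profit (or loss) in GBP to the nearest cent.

Net result: GBP -20,134.37 (no profitable arbitrage after spreads)

Best loop GBP → NZD → CNY → GBP:
GBP 4,388,000.00 ÷ 0.45657 (buy NZD at ask) = NZD 9,610,793.53
NZD 9,610,793.53 ÷ 0.24525 (buy CNY at ask) = CNY 39,187,741.19
CNY 39,187,741.19 × 0.11146 (sell CNY at bid) = GBP 4,367,865.63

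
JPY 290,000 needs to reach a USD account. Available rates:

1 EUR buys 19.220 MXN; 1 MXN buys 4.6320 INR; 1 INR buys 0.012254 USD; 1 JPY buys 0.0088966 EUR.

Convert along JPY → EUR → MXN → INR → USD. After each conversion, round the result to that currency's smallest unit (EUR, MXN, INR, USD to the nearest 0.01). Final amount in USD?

USD 2,814.63

JPY 290,000 × 0.0088966 = EUR 2,580.01
EUR 2,580.01 × 19.220 = MXN 49,587.79
MXN 49,587.79 × 4.6320 = INR 229,690.64
INR 229,690.64 × 0.012254 = USD 2,814.63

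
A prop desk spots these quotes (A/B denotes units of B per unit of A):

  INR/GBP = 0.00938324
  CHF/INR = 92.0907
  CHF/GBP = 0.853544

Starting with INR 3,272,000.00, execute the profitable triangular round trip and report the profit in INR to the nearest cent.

Profitable loop is INR → GBP → CHF → INR:
INR 3,272,000.00 × 0.00938324 = GBP 30,701.96
GBP 30,701.96 ÷ 0.853544 = CHF 35,969.98
CHF 35,969.98 × 92.0907 = INR 3,312,500.71
Profit = INR 3,312,500.71 − INR 3,272,000.00

Profit: INR 40,500.71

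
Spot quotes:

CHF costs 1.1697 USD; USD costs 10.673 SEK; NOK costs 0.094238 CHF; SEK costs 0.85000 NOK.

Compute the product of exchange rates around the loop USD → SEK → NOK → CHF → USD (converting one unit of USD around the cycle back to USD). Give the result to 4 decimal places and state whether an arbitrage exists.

1.0000 (no arbitrage)

Around USD → SEK → NOK → CHF → USD: 1 × 10.673 × 0.85000 × 0.094238 × 1.1697 = 1.000014
Product ≈ 1 (deviation 0.001%, within rounding noise).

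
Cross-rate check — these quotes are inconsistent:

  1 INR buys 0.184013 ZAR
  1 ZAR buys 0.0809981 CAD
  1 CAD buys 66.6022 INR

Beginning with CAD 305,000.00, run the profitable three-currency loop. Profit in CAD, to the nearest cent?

Profitable loop is CAD → ZAR → INR → CAD:
CAD 305,000.00 ÷ 0.0809981 = ZAR 3,765,520.43
ZAR 3,765,520.43 ÷ 0.184013 = INR 20,463,339.14
INR 20,463,339.14 ÷ 66.6022 = CAD 307,247.20
Profit = CAD 307,247.20 − CAD 305,000.00

Profit: CAD 2,247.20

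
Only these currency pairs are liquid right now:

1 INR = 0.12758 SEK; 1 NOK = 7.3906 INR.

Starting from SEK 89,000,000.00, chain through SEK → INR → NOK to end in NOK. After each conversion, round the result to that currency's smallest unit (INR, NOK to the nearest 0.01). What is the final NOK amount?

NOK 94,390,374.93

SEK 89,000,000.00 ÷ 0.12758 = INR 697,601,504.94
INR 697,601,504.94 ÷ 7.3906 = NOK 94,390,374.93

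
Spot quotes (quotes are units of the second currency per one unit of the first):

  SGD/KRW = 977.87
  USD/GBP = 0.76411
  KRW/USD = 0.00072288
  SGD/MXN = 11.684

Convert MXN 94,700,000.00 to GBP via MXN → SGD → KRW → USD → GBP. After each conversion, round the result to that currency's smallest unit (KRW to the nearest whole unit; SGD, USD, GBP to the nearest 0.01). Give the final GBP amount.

MXN 94,700,000.00 ÷ 11.684 = SGD 8,105,100.99
SGD 8,105,100.99 × 977.87 = KRW 7,925,735,105
KRW 7,925,735,105 × 0.00072288 = USD 5,729,355.39
USD 5,729,355.39 × 0.76411 = GBP 4,377,857.75

GBP 4,377,857.75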